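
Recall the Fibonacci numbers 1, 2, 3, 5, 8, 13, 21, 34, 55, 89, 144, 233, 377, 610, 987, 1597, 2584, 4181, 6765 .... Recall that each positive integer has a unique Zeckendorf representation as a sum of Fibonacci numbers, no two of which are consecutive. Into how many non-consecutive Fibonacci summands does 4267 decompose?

5

4181 ≤ 4267 < 6765, so take 4181; remainder 86
55 ≤ 86 < 89, so take 55; remainder 31
21 ≤ 31 < 34, so take 21; remainder 10
8 ≤ 10 < 13, so take 8; remainder 2
2 ≤ 2 < 3, so take 2; remainder 0
4267 = 4181 + 55 + 21 + 8 + 2, which has 5 terms.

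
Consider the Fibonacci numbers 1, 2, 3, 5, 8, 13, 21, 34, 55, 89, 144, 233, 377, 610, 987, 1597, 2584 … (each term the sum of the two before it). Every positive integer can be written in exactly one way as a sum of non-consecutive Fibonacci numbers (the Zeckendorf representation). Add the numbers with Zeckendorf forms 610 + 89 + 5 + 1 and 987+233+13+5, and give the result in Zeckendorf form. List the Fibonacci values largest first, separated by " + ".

1597 + 233 + 89 + 21 + 3

The two numbers are 705 and 1238, so their sum is 1943.
Repeatedly subtract the largest Fibonacci number that fits:
1943: greatest Fibonacci not exceeding it is 1597, leaving 346
346: greatest Fibonacci not exceeding it is 233, leaving 113
113: greatest Fibonacci not exceeding it is 89, leaving 24
24: greatest Fibonacci not exceeding it is 21, leaving 3
3: greatest Fibonacci not exceeding it is 3, leaving 0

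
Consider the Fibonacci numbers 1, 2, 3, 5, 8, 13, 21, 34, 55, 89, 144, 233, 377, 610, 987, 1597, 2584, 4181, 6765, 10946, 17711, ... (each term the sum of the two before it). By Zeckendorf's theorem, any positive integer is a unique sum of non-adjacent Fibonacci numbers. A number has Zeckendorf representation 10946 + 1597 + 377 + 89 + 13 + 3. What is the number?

13025

10946 + 1597 + 377 + 89 + 13 + 3 = 13025.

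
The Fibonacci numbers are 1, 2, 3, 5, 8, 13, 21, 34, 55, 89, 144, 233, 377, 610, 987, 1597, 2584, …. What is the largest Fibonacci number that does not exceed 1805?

1597

1597 ≤ 1805 < 2584, so the largest Fibonacci number not exceeding 1805 is 1597.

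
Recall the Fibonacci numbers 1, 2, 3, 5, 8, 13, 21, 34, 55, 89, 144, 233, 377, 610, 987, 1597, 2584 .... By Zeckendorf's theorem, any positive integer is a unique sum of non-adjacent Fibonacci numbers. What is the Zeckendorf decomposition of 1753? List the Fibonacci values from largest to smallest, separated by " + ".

1597 + 144 + 8 + 3 + 1

Greedy algorithm:
largest Fibonacci ≤ 1753 is 1597; 1753 − 1597 = 156
largest Fibonacci ≤ 156 is 144; 156 − 144 = 12
largest Fibonacci ≤ 12 is 8; 12 − 8 = 4
largest Fibonacci ≤ 4 is 3; 4 − 3 = 1
largest Fibonacci ≤ 1 is 1; 1 − 1 = 0
So 1753 = 1597 + 144 + 8 + 3 + 1, with no two terms consecutive in the sequence.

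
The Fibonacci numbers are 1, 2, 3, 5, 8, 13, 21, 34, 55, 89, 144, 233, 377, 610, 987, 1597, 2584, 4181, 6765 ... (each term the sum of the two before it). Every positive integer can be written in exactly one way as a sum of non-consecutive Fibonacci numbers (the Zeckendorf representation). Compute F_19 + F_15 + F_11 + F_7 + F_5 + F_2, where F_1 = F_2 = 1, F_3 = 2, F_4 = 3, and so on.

F_19 + F_15 + F_11 + F_7 + F_5 + F_2 = 4181 + 610 + 89 + 13 + 5 + 1 = 4899.

4899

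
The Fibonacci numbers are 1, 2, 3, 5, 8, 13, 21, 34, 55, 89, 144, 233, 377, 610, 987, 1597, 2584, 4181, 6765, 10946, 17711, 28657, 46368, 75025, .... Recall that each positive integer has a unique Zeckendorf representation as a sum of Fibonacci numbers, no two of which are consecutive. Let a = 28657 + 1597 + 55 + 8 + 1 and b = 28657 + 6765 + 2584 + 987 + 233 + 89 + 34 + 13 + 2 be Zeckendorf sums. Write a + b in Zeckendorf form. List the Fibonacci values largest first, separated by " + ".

46368 + 17711 + 4181 + 987 + 377 + 55 + 3

The two numbers are 30318 and 39364, so their sum is 69682.
largest Fibonacci ≤ 69682 is 46368; 69682 − 46368 = 23314
largest Fibonacci ≤ 23314 is 17711; 23314 − 17711 = 5603
largest Fibonacci ≤ 5603 is 4181; 5603 − 4181 = 1422
largest Fibonacci ≤ 1422 is 987; 1422 − 987 = 435
largest Fibonacci ≤ 435 is 377; 435 − 377 = 58
largest Fibonacci ≤ 58 is 55; 58 − 55 = 3
largest Fibonacci ≤ 3 is 3; 3 − 3 = 0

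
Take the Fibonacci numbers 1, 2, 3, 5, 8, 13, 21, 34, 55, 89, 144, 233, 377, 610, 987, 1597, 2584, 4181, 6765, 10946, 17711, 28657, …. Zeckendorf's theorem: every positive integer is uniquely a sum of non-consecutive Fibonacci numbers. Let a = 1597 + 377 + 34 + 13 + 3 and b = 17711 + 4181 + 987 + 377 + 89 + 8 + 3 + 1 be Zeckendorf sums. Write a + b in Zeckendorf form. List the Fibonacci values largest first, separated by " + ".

The two numbers are 2024 and 23357, so their sum is 25381.
take 17711 (≤ 25381); 25381 − 17711 = 7670
take 6765 (≤ 7670); 7670 − 6765 = 905
take 610 (≤ 905); 905 − 610 = 295
take 233 (≤ 295); 295 − 233 = 62
take 55 (≤ 62); 62 − 55 = 7
take 5 (≤ 7); 7 − 5 = 2
take 2 (≤ 2); 2 − 2 = 0

17711 + 6765 + 610 + 233 + 55 + 5 + 2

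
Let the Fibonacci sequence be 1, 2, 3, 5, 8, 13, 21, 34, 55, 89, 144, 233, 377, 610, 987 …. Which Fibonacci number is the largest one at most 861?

610

610 ≤ 861 < 987, so the largest Fibonacci number not exceeding 861 is 610.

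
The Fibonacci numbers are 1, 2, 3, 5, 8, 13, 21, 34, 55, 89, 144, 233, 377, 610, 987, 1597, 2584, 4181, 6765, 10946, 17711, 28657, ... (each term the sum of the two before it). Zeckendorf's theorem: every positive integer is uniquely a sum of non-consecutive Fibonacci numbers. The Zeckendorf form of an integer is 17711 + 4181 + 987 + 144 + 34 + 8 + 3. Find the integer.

23068

17711 + 4181 + 987 + 144 + 34 + 8 + 3 = 23068.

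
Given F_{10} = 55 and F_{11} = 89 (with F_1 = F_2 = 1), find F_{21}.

By F_{2k+1} = F_k² + F_{k+1}²: F_{21} = 55² + 89² = 3025 + 7921 = 10946.

10946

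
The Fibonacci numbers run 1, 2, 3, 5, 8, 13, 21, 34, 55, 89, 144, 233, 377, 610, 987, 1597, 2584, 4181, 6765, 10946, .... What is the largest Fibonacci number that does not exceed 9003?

6765 ≤ 9003 < 10946, so the largest Fibonacci number not exceeding 9003 is 6765.

6765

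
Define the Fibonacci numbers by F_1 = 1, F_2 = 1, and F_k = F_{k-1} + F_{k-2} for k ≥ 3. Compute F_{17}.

Iterating the recurrence up to F_{10} = 55 and F_{9} = 34:
F_{11} = F_{10} + F_{9} = 55 + 34 = 89
F_{12} = F_{11} + F_{10} = 89 + 55 = 144
F_{13} = F_{12} + F_{11} = 144 + 89 = 233
F_{14} = F_{13} + F_{12} = 233 + 144 = 377
F_{15} = F_{14} + F_{13} = 377 + 233 = 610
F_{16} = F_{15} + F_{14} = 610 + 377 = 987
F_{17} = F_{16} + F_{15} = 987 + 610 = 1597

1597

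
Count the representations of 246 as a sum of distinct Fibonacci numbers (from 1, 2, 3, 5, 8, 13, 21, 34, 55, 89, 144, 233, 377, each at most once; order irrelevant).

11

246 = 233+13 = 233+8+5 = 144+89+13 = 233+8+3+2 = … (7 more), for 11 in all.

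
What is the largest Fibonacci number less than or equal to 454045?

317811

317811 ≤ 454045 < 514229, so the largest Fibonacci number not exceeding 454045 is 317811.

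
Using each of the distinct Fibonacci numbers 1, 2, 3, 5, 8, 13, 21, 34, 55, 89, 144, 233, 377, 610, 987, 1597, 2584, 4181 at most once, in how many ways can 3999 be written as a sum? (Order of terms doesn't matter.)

21

Each representation comes from the Zeckendorf form by replacing some F_k with F_{k−1} + F_{k−2} where possible.
3999 = 2584+987+377+34+13+3+1 = 2584+987+377+34+8+5+3+1 = 2584+987+233+144+34+13+3+1 = … (18 more), for 21 in all.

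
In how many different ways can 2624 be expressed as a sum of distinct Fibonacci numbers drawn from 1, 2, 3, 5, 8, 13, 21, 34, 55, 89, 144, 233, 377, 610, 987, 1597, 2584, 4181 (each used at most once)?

Starting from the Zeckendorf form and repeatedly splitting a term F_k into F_{k−1} + F_{k−2} (when neither is already used) reaches every representation.
2624 = 2584+34+5+1 = 2584+34+3+2+1 = 2584+21+13+5+1 = 1597+987+34+5+1 = 2584+21+13+3+2+1 = … (20 more), for 25 in all.

25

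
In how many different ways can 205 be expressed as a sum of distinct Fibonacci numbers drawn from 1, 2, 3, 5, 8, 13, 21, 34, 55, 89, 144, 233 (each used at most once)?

Each representation comes from the Zeckendorf form by replacing some F_k with F_{k−1} + F_{k−2} where possible.
205 = 144+55+5+1 = 144+55+3+2+1 = 144+34+21+5+1 = 144+34+21+3+2+1 = … (6 more), for 10 in all.

10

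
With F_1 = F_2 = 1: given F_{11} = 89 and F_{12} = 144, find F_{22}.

17711

By the doubling identity F_{2k} = F_k(2F_{k+1} − F_k): F_{22} = 89·(2·144 − 89) = 89·199 = 17711.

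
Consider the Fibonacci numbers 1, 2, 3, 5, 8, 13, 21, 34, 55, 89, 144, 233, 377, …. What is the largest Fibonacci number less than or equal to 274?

233

233 ≤ 274 < 377, so the largest Fibonacci number not exceeding 274 is 233.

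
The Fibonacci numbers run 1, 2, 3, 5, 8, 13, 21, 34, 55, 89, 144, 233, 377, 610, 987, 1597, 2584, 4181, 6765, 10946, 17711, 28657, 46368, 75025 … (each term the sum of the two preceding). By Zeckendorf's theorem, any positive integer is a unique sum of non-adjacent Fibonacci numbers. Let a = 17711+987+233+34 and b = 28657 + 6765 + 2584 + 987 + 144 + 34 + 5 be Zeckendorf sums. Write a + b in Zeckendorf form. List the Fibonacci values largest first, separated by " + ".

The two numbers are 18965 and 39176, so their sum is 58141.
58141: greatest Fibonacci not exceeding it is 46368, leaving 11773
11773: greatest Fibonacci not exceeding it is 10946, leaving 827
827: greatest Fibonacci not exceeding it is 610, leaving 217
217: greatest Fibonacci not exceeding it is 144, leaving 73
73: greatest Fibonacci not exceeding it is 55, leaving 18
18: greatest Fibonacci not exceeding it is 13, leaving 5
5: greatest Fibonacci not exceeding it is 5, leaving 0

46368 + 10946 + 610 + 144 + 55 + 13 + 5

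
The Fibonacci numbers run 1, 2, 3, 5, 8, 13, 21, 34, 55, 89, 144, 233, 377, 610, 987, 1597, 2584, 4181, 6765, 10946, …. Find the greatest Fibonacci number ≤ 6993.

6765 ≤ 6993 < 10946, so the largest Fibonacci number not exceeding 6993 is 6765.

6765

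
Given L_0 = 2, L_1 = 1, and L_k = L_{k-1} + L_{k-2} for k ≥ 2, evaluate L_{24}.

103682

Iterating the recurrence up to L_{17} = 3571 and L_{16} = 2207:
L_{18} = L_{17} + L_{16} = 3571 + 2207 = 5778
L_{19} = L_{18} + L_{17} = 5778 + 3571 = 9349
L_{20} = L_{19} + L_{18} = 9349 + 5778 = 15127
L_{21} = L_{20} + L_{19} = 15127 + 9349 = 24476
L_{22} = L_{21} + L_{20} = 24476 + 15127 = 39603
L_{23} = L_{22} + L_{21} = 39603 + 24476 = 64079
L_{24} = L_{23} + L_{22} = 64079 + 39603 = 103682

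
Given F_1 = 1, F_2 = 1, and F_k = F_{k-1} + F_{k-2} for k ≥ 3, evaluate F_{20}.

6765

Iterating the recurrence up to F_{15} = 610 and F_{14} = 377:
F_{16} = F_{15} + F_{14} = 610 + 377 = 987
F_{17} = F_{16} + F_{15} = 987 + 610 = 1597
F_{18} = F_{17} + F_{16} = 1597 + 987 = 2584
F_{19} = F_{18} + F_{17} = 2584 + 1597 = 4181
F_{20} = F_{19} + F_{18} = 4181 + 2584 = 6765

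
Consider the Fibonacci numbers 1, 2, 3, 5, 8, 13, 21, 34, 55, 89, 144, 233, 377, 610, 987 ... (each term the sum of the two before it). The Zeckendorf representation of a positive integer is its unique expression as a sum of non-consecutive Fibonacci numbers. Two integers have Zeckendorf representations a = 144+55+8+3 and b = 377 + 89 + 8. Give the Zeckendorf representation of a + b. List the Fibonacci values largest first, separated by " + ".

610 + 55 + 13 + 5 + 1

The two numbers are 210 and 474, so their sum is 684.
684 − 610 = 74
74 − 55 = 19
19 − 13 = 6
6 − 5 = 1
1 − 1 = 0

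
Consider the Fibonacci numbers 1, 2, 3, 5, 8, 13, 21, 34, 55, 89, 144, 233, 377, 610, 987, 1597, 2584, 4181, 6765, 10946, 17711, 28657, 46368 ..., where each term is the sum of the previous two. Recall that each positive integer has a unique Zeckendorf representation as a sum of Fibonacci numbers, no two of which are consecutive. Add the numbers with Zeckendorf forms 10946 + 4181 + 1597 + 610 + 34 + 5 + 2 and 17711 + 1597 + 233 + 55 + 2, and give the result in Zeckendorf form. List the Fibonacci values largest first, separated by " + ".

28657 + 6765 + 987 + 377 + 144 + 34 + 8 + 1

The two numbers are 17375 and 19598, so their sum is 36973.
Greedily peel off the largest Fibonacci term at each step:
largest Fibonacci ≤ 36973 is 28657; 36973 − 28657 = 8316
largest Fibonacci ≤ 8316 is 6765; 8316 − 6765 = 1551
largest Fibonacci ≤ 1551 is 987; 1551 − 987 = 564
largest Fibonacci ≤ 564 is 377; 564 − 377 = 187
largest Fibonacci ≤ 187 is 144; 187 − 144 = 43
largest Fibonacci ≤ 43 is 34; 43 − 34 = 9
largest Fibonacci ≤ 9 is 8; 9 − 8 = 1
largest Fibonacci ≤ 1 is 1; 1 − 1 = 0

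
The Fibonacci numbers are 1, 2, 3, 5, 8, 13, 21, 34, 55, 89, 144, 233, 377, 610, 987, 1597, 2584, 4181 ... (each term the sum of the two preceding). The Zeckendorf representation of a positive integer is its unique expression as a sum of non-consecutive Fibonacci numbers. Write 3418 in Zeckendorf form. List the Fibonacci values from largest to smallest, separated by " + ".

2584 + 610 + 144 + 55 + 21 + 3 + 1

3418 − 2584 = 834
834 − 610 = 224
224 − 144 = 80
80 − 55 = 25
25 − 21 = 4
4 − 3 = 1
1 − 1 = 0
So 3418 = 2584 + 610 + 144 + 55 + 21 + 3 + 1, with no two terms consecutive in the sequence.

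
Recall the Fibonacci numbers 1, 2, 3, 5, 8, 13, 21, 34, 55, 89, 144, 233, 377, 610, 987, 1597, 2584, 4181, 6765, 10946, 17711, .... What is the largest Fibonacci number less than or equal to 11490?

10946

10946 ≤ 11490 < 17711, so the largest Fibonacci number not exceeding 11490 is 10946.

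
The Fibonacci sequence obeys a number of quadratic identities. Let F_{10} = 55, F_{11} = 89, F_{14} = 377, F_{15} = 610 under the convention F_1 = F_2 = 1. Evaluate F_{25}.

75025

By the addition formula F_{m+n} = F_m F_{n+1} + F_{m−1} F_n with m=15, n=10: F_{25} = 610·89 + 377·55 = 54290 + 20735 = 75025.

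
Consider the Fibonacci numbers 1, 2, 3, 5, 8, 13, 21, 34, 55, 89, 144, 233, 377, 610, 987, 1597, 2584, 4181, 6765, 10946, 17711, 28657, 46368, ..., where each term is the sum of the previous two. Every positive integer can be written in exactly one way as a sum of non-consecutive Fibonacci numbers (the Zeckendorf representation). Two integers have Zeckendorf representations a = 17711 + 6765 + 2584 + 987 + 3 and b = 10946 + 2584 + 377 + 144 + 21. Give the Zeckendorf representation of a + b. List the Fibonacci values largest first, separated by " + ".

The two numbers are 28050 and 14072, so their sum is 42122.
42122 − 28657 = 13465
13465 − 10946 = 2519
2519 − 1597 = 922
922 − 610 = 312
312 − 233 = 79
79 − 55 = 24
24 − 21 = 3
3 − 3 = 0

28657 + 10946 + 1597 + 610 + 233 + 55 + 21 + 3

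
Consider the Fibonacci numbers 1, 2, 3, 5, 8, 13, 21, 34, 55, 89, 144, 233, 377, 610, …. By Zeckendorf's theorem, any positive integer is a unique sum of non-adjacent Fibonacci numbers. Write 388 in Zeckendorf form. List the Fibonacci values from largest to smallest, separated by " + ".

388: greatest Fibonacci not exceeding it is 377, leaving 11
11: greatest Fibonacci not exceeding it is 8, leaving 3
3: greatest Fibonacci not exceeding it is 3, leaving 0
So 388 = 377 + 8 + 3, with no two terms consecutive in the sequence.

377 + 8 + 3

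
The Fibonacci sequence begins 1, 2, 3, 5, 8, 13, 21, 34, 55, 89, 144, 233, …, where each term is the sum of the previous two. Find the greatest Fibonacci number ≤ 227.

144

144 ≤ 227 < 233, so the largest Fibonacci number not exceeding 227 is 144.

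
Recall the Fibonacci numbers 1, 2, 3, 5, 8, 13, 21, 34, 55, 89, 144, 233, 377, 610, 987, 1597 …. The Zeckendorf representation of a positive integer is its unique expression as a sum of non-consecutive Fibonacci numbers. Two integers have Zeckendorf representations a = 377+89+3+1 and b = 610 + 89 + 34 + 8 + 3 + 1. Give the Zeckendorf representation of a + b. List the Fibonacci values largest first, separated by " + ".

987 + 144 + 55 + 21 + 8

The two numbers are 470 and 745, so their sum is 1215.
Greedy algorithm:
take 987 (≤ 1215); 1215 − 987 = 228
take 144 (≤ 228); 228 − 144 = 84
take 55 (≤ 84); 84 − 55 = 29
take 21 (≤ 29); 29 − 21 = 8
take 8 (≤ 8); 8 − 8 = 0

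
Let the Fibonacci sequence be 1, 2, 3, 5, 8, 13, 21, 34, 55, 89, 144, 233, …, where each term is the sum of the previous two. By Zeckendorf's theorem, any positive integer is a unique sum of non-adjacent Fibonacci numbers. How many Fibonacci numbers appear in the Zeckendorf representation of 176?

4

144 ≤ 176 < 233, so take 144; remainder 32
21 ≤ 32 < 34, so take 21; remainder 11
8 ≤ 11 < 13, so take 8; remainder 3
3 ≤ 3 < 5, so take 3; remainder 0
176 = 144 + 21 + 8 + 3, which has 4 terms.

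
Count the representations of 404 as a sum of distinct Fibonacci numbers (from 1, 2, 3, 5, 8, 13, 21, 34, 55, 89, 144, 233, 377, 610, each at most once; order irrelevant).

404 = 377+21+5+1 = 377+21+3+2+1 = 377+13+8+5+1 = … (11 more), for 14 in all.

14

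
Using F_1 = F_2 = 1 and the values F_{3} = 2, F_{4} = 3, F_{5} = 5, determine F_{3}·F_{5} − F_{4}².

2·5 − 3² = 10 − 9 = 1. (Cassini's identity: F_{k−1}F_{k+1} − F_k² = (−1)^k.)

1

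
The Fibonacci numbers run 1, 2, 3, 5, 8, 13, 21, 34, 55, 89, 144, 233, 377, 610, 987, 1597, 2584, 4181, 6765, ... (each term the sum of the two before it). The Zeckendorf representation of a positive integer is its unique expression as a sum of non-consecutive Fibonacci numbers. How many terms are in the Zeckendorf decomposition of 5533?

7

Greedily peel off the largest Fibonacci term at each step:
5533: greatest Fibonacci not exceeding it is 4181, leaving 1352
1352: greatest Fibonacci not exceeding it is 987, leaving 365
365: greatest Fibonacci not exceeding it is 233, leaving 132
132: greatest Fibonacci not exceeding it is 89, leaving 43
43: greatest Fibonacci not exceeding it is 34, leaving 9
9: greatest Fibonacci not exceeding it is 8, leaving 1
1: greatest Fibonacci not exceeding it is 1, leaving 0
5533 = 4181 + 987 + 233 + 89 + 34 + 8 + 1, which has 7 terms.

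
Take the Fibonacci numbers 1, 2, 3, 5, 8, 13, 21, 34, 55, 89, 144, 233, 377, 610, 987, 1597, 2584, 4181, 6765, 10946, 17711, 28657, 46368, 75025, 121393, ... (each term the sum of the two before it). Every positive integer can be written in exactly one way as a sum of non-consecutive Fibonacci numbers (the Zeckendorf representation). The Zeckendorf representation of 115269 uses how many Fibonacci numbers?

7

Greedy algorithm:
subtract 75025 from 115269: 40244 remains
subtract 28657 from 40244: 11587 remains
subtract 10946 from 11587: 641 remains
subtract 610 from 641: 31 remains
subtract 21 from 31: 10 remains
subtract 8 from 10: 2 remains
subtract 2 from 2: 0 remains
115269 = 75025 + 28657 + 10946 + 610 + 21 + 8 + 2, which has 7 terms.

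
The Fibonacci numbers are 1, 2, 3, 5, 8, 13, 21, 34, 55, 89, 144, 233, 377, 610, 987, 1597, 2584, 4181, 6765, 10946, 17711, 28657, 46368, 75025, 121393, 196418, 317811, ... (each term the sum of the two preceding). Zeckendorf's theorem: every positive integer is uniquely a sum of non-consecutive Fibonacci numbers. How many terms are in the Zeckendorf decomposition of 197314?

Repeatedly subtract the largest Fibonacci number that fits:
subtract 196418 from 197314: 896 remains
subtract 610 from 896: 286 remains
subtract 233 from 286: 53 remains
subtract 34 from 53: 19 remains
subtract 13 from 19: 6 remains
subtract 5 from 6: 1 remains
subtract 1 from 1: 0 remains
197314 = 196418 + 610 + 233 + 34 + 13 + 5 + 1, which has 7 terms.

7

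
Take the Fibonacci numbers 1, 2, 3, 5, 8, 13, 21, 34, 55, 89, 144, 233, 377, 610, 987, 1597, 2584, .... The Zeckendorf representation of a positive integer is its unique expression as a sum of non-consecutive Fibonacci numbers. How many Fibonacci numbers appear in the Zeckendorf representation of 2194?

5

Repeatedly subtract the largest Fibonacci number that fits:
subtract 1597 from 2194: 597 remains
subtract 377 from 597: 220 remains
subtract 144 from 220: 76 remains
subtract 55 from 76: 21 remains
subtract 21 from 21: 0 remains
2194 = 1597 + 377 + 144 + 55 + 21, which has 5 terms.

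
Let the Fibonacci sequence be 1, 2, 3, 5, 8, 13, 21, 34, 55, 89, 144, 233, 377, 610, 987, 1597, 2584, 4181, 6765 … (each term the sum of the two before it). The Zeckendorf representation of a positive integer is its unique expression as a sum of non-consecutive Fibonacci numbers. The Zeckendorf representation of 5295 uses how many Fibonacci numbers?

take 4181 (≤ 5295); 5295 − 4181 = 1114
take 987 (≤ 1114); 1114 − 987 = 127
take 89 (≤ 127); 127 − 89 = 38
take 34 (≤ 38); 38 − 34 = 4
take 3 (≤ 4); 4 − 3 = 1
take 1 (≤ 1); 1 − 1 = 0
5295 = 4181 + 987 + 89 + 34 + 3 + 1, which has 6 terms.

6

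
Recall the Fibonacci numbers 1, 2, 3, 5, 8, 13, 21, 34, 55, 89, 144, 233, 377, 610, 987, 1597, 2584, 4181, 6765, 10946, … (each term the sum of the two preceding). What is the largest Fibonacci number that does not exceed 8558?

6765

6765 ≤ 8558 < 10946, so the largest Fibonacci number not exceeding 8558 is 6765.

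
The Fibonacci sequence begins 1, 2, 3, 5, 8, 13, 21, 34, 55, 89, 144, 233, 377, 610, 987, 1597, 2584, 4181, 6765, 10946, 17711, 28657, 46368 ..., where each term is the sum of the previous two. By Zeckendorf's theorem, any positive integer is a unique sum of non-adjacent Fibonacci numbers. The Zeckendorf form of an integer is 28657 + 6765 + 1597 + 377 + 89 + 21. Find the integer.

37506

28657 + 6765 + 1597 + 377 + 89 + 21 = 37506.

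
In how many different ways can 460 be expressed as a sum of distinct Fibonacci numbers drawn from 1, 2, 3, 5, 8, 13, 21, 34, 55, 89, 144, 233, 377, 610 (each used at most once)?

Each representation comes from the Zeckendorf form by replacing some F_k with F_{k−1} + F_{k−2} where possible.
460 = 377+55+21+5+2 = 377+55+13+8+5+2 = 233+144+55+21+5+2 = … (4 more), for 7 in all.

7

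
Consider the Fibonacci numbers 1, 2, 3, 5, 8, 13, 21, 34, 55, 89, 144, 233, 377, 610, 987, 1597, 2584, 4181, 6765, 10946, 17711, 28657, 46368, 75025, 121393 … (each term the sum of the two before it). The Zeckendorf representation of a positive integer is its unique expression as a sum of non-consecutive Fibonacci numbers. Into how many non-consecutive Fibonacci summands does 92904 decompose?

Greedy algorithm:
75025 ≤ 92904 < 121393, so take 75025; remainder 17879
17711 ≤ 17879 < 28657, so take 17711; remainder 168
144 ≤ 168 < 233, so take 144; remainder 24
21 ≤ 24 < 34, so take 21; remainder 3
3 ≤ 3 < 5, so take 3; remainder 0
92904 = 75025 + 17711 + 144 + 21 + 3, which has 5 terms.

5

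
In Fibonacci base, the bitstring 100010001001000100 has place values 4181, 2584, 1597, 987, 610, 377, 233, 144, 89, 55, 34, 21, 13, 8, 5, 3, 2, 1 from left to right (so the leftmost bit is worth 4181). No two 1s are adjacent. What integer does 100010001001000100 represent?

4904

Summing the place values of the 1 bits: 4181 + 610 + 89 + 21 + 3 = 4904.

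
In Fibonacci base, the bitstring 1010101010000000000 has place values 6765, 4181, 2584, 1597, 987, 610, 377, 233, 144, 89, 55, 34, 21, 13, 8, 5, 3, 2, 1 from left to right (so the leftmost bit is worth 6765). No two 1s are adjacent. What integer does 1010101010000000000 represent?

Summing the place values of the 1 bits: 6765 + 2584 + 987 + 377 + 144 = 10857.

10857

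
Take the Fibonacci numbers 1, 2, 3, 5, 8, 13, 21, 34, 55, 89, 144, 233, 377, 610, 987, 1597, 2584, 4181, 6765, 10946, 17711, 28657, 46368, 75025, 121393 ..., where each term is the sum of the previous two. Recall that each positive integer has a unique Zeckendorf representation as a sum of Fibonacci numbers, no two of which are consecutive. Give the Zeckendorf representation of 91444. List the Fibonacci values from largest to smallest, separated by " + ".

75025 + 10946 + 4181 + 987 + 233 + 55 + 13 + 3 + 1

91444 − 75025 = 16419
16419 − 10946 = 5473
5473 − 4181 = 1292
1292 − 987 = 305
305 − 233 = 72
72 − 55 = 17
17 − 13 = 4
4 − 3 = 1
1 − 1 = 0
So 91444 = 75025 + 10946 + 4181 + 987 + 233 + 55 + 13 + 3 + 1, with no two terms consecutive in the sequence.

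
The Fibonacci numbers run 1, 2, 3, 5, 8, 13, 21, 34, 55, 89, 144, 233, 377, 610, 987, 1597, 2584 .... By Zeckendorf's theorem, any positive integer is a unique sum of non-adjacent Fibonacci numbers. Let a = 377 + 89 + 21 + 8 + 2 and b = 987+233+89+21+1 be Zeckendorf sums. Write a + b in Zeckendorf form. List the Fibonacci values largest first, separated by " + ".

1597 + 144 + 55 + 21 + 8 + 3

The two numbers are 497 and 1331, so their sum is 1828.
subtract 1597 from 1828: 231 remains
subtract 144 from 231: 87 remains
subtract 55 from 87: 32 remains
subtract 21 from 32: 11 remains
subtract 8 from 11: 3 remains
subtract 3 from 3: 0 remains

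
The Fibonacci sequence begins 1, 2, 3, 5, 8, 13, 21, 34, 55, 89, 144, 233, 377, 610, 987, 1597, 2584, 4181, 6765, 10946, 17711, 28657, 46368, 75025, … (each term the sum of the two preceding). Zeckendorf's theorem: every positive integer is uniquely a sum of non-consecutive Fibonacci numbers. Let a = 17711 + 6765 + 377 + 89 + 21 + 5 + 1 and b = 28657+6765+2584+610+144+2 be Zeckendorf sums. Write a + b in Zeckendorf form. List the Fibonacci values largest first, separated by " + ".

46368 + 10946 + 4181 + 1597 + 610 + 21 + 8

The two numbers are 24969 and 38762, so their sum is 63731.
subtract 46368 from 63731: 17363 remains
subtract 10946 from 17363: 6417 remains
subtract 4181 from 6417: 2236 remains
subtract 1597 from 2236: 639 remains
subtract 610 from 639: 29 remains
subtract 21 from 29: 8 remains
subtract 8 from 8: 0 remains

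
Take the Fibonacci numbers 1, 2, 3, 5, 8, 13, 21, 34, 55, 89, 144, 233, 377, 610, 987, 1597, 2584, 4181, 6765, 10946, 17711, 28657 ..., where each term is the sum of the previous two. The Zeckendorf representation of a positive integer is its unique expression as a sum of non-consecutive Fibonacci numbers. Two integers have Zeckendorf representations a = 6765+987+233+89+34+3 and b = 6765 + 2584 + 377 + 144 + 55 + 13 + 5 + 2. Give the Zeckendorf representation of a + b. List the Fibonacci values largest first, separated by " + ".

The two numbers are 8111 and 9945, so their sum is 18056.
Repeatedly subtract the largest Fibonacci number that fits:
18056: greatest Fibonacci not exceeding it is 17711, leaving 345
345: greatest Fibonacci not exceeding it is 233, leaving 112
112: greatest Fibonacci not exceeding it is 89, leaving 23
23: greatest Fibonacci not exceeding it is 21, leaving 2
2: greatest Fibonacci not exceeding it is 2, leaving 0

17711 + 233 + 89 + 21 + 2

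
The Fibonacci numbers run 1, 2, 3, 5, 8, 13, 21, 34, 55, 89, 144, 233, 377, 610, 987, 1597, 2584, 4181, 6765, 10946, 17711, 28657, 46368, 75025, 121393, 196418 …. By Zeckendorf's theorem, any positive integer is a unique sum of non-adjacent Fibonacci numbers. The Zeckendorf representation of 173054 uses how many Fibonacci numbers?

Repeatedly subtract the largest Fibonacci number that fits:
largest Fibonacci ≤ 173054 is 121393; 173054 − 121393 = 51661
largest Fibonacci ≤ 51661 is 46368; 51661 − 46368 = 5293
largest Fibonacci ≤ 5293 is 4181; 5293 − 4181 = 1112
largest Fibonacci ≤ 1112 is 987; 1112 − 987 = 125
largest Fibonacci ≤ 125 is 89; 125 − 89 = 36
largest Fibonacci ≤ 36 is 34; 36 − 34 = 2
largest Fibonacci ≤ 2 is 2; 2 − 2 = 0
173054 = 121393 + 46368 + 4181 + 987 + 89 + 34 + 2, which has 7 terms.

7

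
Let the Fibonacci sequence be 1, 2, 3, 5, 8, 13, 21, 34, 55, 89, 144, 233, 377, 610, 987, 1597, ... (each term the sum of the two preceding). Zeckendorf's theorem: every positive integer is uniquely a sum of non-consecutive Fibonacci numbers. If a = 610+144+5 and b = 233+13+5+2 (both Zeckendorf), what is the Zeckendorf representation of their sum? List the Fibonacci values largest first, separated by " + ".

987 + 21 + 3 + 1

The two numbers are 759 and 253, so their sum is 1012.
Repeatedly subtract the largest Fibonacci number that fits:
subtract 987 from 1012: 25 remains
subtract 21 from 25: 4 remains
subtract 3 from 4: 1 remains
subtract 1 from 1: 0 remains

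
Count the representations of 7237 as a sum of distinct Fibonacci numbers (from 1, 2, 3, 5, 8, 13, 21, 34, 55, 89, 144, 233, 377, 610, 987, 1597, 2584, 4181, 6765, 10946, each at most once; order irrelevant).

49

Starting from the Zeckendorf form and repeatedly splitting a term F_k into F_{k−1} + F_{k−2} (when neither is already used) reaches every representation.
7237 = 6765+377+89+5+1 = 6765+377+89+3+2+1 = 6765+377+55+34+5+1 = 6765+233+144+89+5+1 = … (45 more), for 49 in all.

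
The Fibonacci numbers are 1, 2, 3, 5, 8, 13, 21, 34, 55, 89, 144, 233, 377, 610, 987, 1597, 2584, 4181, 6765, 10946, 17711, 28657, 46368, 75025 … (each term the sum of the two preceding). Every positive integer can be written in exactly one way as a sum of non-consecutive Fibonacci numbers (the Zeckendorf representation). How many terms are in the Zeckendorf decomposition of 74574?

8

Greedily peel off the largest Fibonacci term at each step:
74574: greatest Fibonacci not exceeding it is 46368, leaving 28206
28206: greatest Fibonacci not exceeding it is 17711, leaving 10495
10495: greatest Fibonacci not exceeding it is 6765, leaving 3730
3730: greatest Fibonacci not exceeding it is 2584, leaving 1146
1146: greatest Fibonacci not exceeding it is 987, leaving 159
159: greatest Fibonacci not exceeding it is 144, leaving 15
15: greatest Fibonacci not exceeding it is 13, leaving 2
2: greatest Fibonacci not exceeding it is 2, leaving 0
74574 = 46368 + 17711 + 6765 + 2584 + 987 + 144 + 13 + 2, which has 8 terms.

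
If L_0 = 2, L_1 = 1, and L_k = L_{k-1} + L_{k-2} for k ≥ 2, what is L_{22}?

39603

Iterating the recurrence up to L_{17} = 3571 and L_{16} = 2207:
L_{18} = L_{17} + L_{16} = 3571 + 2207 = 5778
L_{19} = L_{18} + L_{17} = 5778 + 3571 = 9349
L_{20} = L_{19} + L_{18} = 9349 + 5778 = 15127
L_{21} = L_{20} + L_{19} = 15127 + 9349 = 24476
L_{22} = L_{21} + L_{20} = 24476 + 15127 = 39603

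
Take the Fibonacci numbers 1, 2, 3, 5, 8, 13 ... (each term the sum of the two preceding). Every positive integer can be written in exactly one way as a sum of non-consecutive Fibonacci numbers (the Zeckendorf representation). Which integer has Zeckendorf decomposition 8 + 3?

8 + 3 = 11.

11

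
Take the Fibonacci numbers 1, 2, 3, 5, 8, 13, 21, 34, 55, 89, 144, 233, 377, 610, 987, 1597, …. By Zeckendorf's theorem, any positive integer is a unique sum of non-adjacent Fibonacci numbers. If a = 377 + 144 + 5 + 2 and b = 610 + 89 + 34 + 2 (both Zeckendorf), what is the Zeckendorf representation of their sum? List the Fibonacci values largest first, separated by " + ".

The two numbers are 528 and 735, so their sum is 1263.
Greedy algorithm:
1263: greatest Fibonacci not exceeding it is 987, leaving 276
276: greatest Fibonacci not exceeding it is 233, leaving 43
43: greatest Fibonacci not exceeding it is 34, leaving 9
9: greatest Fibonacci not exceeding it is 8, leaving 1
1: greatest Fibonacci not exceeding it is 1, leaving 0

987 + 233 + 34 + 8 + 1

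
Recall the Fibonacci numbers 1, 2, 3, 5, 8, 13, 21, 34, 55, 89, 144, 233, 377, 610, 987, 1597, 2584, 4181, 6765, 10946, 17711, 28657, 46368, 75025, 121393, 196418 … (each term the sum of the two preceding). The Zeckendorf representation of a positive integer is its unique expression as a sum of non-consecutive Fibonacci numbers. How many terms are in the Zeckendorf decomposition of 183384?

9

Repeatedly subtract the largest Fibonacci number that fits:
183384 − 121393 = 61991
61991 − 46368 = 15623
15623 − 10946 = 4677
4677 − 4181 = 496
496 − 377 = 119
119 − 89 = 30
30 − 21 = 9
9 − 8 = 1
1 − 1 = 0
183384 = 121393 + 46368 + 10946 + 4181 + 377 + 89 + 21 + 8 + 1, which has 9 terms.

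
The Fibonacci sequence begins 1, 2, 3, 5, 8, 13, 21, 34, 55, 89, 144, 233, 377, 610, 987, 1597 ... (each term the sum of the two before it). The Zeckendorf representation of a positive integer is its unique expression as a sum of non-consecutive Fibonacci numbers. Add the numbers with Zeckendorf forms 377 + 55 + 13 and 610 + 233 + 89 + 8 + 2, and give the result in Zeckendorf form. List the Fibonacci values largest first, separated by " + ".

987 + 377 + 21 + 2

The two numbers are 445 and 942, so their sum is 1387.
1387: greatest Fibonacci not exceeding it is 987, leaving 400
400: greatest Fibonacci not exceeding it is 377, leaving 23
23: greatest Fibonacci not exceeding it is 21, leaving 2
2: greatest Fibonacci not exceeding it is 2, leaving 0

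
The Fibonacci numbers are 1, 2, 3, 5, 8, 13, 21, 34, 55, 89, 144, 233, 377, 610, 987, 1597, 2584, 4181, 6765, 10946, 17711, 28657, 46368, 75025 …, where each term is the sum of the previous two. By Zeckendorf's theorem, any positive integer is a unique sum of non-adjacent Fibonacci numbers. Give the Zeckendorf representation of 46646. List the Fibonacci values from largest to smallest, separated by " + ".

Greedily peel off the largest Fibonacci term at each step:
subtract 46368 from 46646: 278 remains
subtract 233 from 278: 45 remains
subtract 34 from 45: 11 remains
subtract 8 from 11: 3 remains
subtract 3 from 3: 0 remains
So 46646 = 46368 + 233 + 34 + 8 + 3, with no two terms consecutive in the sequence.

46368 + 233 + 34 + 8 + 3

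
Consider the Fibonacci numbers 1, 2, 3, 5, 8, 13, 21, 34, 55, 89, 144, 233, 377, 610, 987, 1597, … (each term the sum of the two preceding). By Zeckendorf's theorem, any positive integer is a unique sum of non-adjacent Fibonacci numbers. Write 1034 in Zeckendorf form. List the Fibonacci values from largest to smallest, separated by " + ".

987 + 34 + 13

Repeatedly subtract the largest Fibonacci number that fits:
987 ≤ 1034 < 1597, so take 987; remainder 47
34 ≤ 47 < 55, so take 34; remainder 13
13 ≤ 13 < 21, so take 13; remainder 0
So 1034 = 987 + 34 + 13, with no two terms consecutive in the sequence.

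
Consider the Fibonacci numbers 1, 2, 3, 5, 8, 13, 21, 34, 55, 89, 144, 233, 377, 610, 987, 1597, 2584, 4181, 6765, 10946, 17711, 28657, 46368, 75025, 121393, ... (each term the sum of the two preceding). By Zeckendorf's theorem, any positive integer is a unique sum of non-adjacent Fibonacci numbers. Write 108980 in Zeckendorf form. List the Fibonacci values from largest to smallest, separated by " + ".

75025 + 28657 + 4181 + 987 + 89 + 34 + 5 + 2

take 75025 (≤ 108980); 108980 − 75025 = 33955
take 28657 (≤ 33955); 33955 − 28657 = 5298
take 4181 (≤ 5298); 5298 − 4181 = 1117
take 987 (≤ 1117); 1117 − 987 = 130
take 89 (≤ 130); 130 − 89 = 41
take 34 (≤ 41); 41 − 34 = 7
take 5 (≤ 7); 7 − 5 = 2
take 2 (≤ 2); 2 − 2 = 0
So 108980 = 75025 + 28657 + 4181 + 987 + 89 + 34 + 5 + 2, with no two terms consecutive in the sequence.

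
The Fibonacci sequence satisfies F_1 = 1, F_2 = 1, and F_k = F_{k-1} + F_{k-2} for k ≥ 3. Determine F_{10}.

Iterating the recurrence up to F_{5} = 5 and F_{4} = 3:
F_{6} = F_{5} + F_{4} = 5 + 3 = 8
F_{7} = F_{6} + F_{5} = 8 + 5 = 13
F_{8} = F_{7} + F_{6} = 13 + 8 = 21
F_{9} = F_{8} + F_{7} = 21 + 13 = 34
F_{10} = F_{9} + F_{8} = 34 + 21 = 55

55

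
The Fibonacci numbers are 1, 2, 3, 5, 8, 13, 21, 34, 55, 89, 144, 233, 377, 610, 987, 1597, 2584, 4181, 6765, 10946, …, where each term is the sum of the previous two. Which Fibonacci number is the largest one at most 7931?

6765 ≤ 7931 < 10946, so the largest Fibonacci number not exceeding 7931 is 6765.

6765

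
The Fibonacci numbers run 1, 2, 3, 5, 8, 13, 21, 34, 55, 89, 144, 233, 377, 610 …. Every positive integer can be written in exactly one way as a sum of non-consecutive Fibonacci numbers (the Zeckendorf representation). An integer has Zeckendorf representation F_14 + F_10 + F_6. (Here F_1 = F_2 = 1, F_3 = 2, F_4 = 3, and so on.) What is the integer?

440

F_14 + F_10 + F_6 = 377 + 55 + 8 = 440.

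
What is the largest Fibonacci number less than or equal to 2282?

1597

1597 ≤ 2282 < 2584, so the largest Fibonacci number not exceeding 2282 is 1597.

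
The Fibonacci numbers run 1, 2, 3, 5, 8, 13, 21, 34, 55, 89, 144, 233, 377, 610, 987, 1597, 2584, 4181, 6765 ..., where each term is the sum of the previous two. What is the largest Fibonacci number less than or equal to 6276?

4181 ≤ 6276 < 6765, so the largest Fibonacci number not exceeding 6276 is 4181.

4181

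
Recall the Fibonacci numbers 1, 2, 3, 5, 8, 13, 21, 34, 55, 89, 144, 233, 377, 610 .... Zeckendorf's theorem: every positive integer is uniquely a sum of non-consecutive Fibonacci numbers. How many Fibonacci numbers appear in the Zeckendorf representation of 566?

5

566 − 377 = 189
189 − 144 = 45
45 − 34 = 11
11 − 8 = 3
3 − 3 = 0
566 = 377 + 144 + 34 + 8 + 3, which has 5 terms.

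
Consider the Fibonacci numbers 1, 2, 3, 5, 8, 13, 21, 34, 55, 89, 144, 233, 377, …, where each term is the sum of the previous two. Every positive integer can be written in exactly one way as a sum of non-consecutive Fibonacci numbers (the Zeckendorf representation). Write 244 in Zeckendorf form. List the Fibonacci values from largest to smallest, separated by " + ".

233 ≤ 244 < 377, so take 233; remainder 11
8 ≤ 11 < 13, so take 8; remainder 3
3 ≤ 3 < 5, so take 3; remainder 0
So 244 = 233 + 8 + 3, with no two terms consecutive in the sequence.

233 + 8 + 3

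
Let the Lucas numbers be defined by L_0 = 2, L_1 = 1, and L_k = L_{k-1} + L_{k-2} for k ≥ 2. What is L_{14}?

Iterating the recurrence up to L_{6} = 18 and L_{5} = 11:
L_{7} = L_{6} + L_{5} = 18 + 11 = 29
L_{8} = L_{7} + L_{6} = 29 + 18 = 47
L_{9} = L_{8} + L_{7} = 47 + 29 = 76
L_{10} = L_{9} + L_{8} = 76 + 47 = 123
L_{11} = L_{10} + L_{9} = 123 + 76 = 199
L_{12} = L_{11} + L_{10} = 199 + 123 = 322
L_{13} = L_{12} + L_{11} = 322 + 199 = 521
L_{14} = L_{13} + L_{12} = 521 + 322 = 843

843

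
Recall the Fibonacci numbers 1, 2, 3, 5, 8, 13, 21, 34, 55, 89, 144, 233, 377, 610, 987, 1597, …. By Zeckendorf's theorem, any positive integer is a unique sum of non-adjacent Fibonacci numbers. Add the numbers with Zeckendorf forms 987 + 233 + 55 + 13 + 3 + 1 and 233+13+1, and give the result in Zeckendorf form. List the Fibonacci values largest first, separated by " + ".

The two numbers are 1292 and 247, so their sum is 1539.
take 987 (≤ 1539); 1539 − 987 = 552
take 377 (≤ 552); 552 − 377 = 175
take 144 (≤ 175); 175 − 144 = 31
take 21 (≤ 31); 31 − 21 = 10
take 8 (≤ 10); 10 − 8 = 2
take 2 (≤ 2); 2 − 2 = 0

987 + 377 + 144 + 21 + 8 + 2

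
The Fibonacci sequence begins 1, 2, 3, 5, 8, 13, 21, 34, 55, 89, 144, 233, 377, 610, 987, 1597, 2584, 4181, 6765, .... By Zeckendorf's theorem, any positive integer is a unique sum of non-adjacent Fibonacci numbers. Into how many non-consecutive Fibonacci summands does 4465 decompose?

Greedy algorithm:
take 4181 (≤ 4465); 4465 − 4181 = 284
take 233 (≤ 284); 284 − 233 = 51
take 34 (≤ 51); 51 − 34 = 17
take 13 (≤ 17); 17 − 13 = 4
take 3 (≤ 4); 4 − 3 = 1
take 1 (≤ 1); 1 − 1 = 0
4465 = 4181 + 233 + 34 + 13 + 3 + 1, which has 6 terms.

6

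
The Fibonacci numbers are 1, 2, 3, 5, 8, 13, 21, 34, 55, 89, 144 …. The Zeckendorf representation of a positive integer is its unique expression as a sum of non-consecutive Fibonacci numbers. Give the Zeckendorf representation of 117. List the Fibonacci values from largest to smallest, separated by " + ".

89 + 21 + 5 + 2

89 ≤ 117 < 144, so take 89; remainder 28
21 ≤ 28 < 34, so take 21; remainder 7
5 ≤ 7 < 8, so take 5; remainder 2
2 ≤ 2 < 3, so take 2; remainder 0
So 117 = 89 + 21 + 5 + 2, with no two terms consecutive in the sequence.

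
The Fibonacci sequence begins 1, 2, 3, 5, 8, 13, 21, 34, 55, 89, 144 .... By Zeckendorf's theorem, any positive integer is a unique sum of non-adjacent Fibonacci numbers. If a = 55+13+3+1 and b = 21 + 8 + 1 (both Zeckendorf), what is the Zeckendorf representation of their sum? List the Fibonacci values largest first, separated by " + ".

The two numbers are 72 and 30, so their sum is 102.
Greedily peel off the largest Fibonacci term at each step:
take 89 (≤ 102); 102 − 89 = 13
take 13 (≤ 13); 13 − 13 = 0

89 + 13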